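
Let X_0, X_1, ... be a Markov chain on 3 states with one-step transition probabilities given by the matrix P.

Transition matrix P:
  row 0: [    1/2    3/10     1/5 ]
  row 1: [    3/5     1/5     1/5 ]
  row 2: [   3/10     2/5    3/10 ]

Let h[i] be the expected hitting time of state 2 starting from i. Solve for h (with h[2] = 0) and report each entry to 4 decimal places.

h = [5.0000, 5.0000, 0.0000]

First-step conditioning: h[2] = 0; for i ≠ 2, h[i] = 1 + Σ_k P[i][k]·h[k].
  h[0] = 1 + 1/2·h[0] + 3/10·h[1]
  h[1] = 1 + 3/5·h[0] + 1/5·h[1]
Solving the 2×2 linear system over states ≠ 2 gives exactly h = [5, 5, 0] (h[2] = 0 is the target).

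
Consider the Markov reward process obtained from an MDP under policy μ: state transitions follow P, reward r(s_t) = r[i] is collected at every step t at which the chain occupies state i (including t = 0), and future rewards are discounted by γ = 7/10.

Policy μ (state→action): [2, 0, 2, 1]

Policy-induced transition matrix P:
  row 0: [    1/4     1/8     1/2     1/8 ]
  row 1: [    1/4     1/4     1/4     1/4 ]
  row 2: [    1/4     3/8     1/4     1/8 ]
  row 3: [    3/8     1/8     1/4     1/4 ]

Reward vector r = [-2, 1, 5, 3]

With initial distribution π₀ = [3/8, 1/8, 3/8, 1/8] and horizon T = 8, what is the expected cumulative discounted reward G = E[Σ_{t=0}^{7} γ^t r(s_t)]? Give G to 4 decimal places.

G = 5.5526

t=0: π = [0.3750, 0.1250, 0.3750, 0.1250], E[r] = 1.6250, γ^t·E[r] = 1.625000, running G = 1.625000
t=1: π = [0.2656, 0.2344, 0.3438, 0.1563], E[r] = 1.8906, γ^t·E[r] = 1.323438, running G = 2.948438
t=2: π = [0.2695, 0.2402, 0.3164, 0.1738], E[r] = 1.8047, γ^t·E[r] = 0.884297, running G = 3.832734
t=3: π = [0.2717, 0.2341, 0.3174, 0.1768], E[r] = 1.8079, γ^t·E[r] = 0.620096, running G = 4.452831
t=4: π = [0.2721, 0.2336, 0.3179, 0.1764], E[r] = 1.8082, γ^t·E[r] = 0.434141, running G = 4.886972
t=5: π = [0.2720, 0.2337, 0.3180, 0.1762], E[r] = 1.8085, γ^t·E[r] = 0.303947, running G = 5.190918
t=6: π = [0.2720, 0.2337, 0.3180, 0.1762], E[r] = 1.8084, γ^t·E[r] = 0.212761, running G = 5.403679
t=7: π = [0.2720, 0.2337, 0.3180, 0.1762], E[r] = 1.8084, γ^t·E[r] = 0.148932, running G = 5.552611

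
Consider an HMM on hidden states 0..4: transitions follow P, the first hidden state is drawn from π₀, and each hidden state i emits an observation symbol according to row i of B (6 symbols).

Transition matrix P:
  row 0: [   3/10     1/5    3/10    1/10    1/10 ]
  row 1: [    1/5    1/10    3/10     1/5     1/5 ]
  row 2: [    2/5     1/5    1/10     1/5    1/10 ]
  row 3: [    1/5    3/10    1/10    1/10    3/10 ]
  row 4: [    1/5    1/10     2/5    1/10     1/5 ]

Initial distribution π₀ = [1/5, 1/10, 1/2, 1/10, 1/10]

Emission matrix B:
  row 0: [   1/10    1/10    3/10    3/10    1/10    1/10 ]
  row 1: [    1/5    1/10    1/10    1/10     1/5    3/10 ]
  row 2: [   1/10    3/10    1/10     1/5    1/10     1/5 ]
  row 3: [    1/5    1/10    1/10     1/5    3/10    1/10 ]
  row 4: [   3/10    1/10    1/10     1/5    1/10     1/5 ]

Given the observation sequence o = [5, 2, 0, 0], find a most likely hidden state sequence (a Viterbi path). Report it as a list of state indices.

t=0: δ = [2.000e-02, 3.000e-02, 1.000e-01, 1.000e-02, 2.000e-02]  (obs o_0=5)
t=1: δ = [1.200e-02, 2.000e-03, 1.000e-03, 2.000e-03, 1.000e-03]  ψ = [2, 2, 2, 2, 2]  (obs o_1=2)
t=2: δ = [3.600e-04, 4.800e-04, 3.600e-04, 2.400e-04, 3.600e-04]  ψ = [0, 0, 0, 0, 0]  (obs o_2=0)
t=3: δ = [1.440e-05, 1.440e-05, 1.440e-05, 1.920e-05, 2.880e-05]  ψ = [2, 0, 1, 1, 1]  (obs o_3=0)
backtrack: best end state = 4; path = [2, 0, 1, 4]

path = [2, 0, 1, 4]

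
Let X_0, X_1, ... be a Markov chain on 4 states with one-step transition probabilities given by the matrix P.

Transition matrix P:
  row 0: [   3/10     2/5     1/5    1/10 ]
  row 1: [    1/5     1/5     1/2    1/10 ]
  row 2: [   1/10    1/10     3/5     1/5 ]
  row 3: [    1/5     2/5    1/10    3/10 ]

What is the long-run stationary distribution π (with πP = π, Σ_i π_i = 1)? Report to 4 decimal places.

π = [0.1758, 0.2288, 0.4182, 0.1773]

Balance equations π_j = Σ_i π_i·P[i][j]:
  π_0 = 3/10·π_0 + 1/5·π_1 + 1/10·π_2 + 1/5·π_3
  π_1 = 2/5·π_0 + 1/5·π_1 + 1/10·π_2 + 2/5·π_3
  π_2 = 1/5·π_0 + 1/2·π_1 + 3/5·π_2 + 1/10·π_3
  normalize: π_0 + π_1 + π_2 + π_3 = 1
Solving the linear system gives exactly π = [29/165, 151/660, 23/55, 39/220].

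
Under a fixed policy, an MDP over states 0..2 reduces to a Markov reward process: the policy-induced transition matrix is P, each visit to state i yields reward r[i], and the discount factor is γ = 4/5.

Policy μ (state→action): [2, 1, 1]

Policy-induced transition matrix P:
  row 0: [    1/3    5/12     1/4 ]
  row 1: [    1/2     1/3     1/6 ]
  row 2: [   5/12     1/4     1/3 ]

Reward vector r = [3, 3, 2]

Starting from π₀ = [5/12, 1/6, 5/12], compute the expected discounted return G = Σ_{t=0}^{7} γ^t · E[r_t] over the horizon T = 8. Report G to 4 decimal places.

G = 11.2780

t=0: π = [0.4167, 0.1667, 0.4167], E[r] = 2.5833, γ^t·E[r] = 2.583333, running G = 2.583333
t=1: π = [0.3958, 0.3333, 0.2708], E[r] = 2.7292, γ^t·E[r] = 2.183333, running G = 4.766667
t=2: π = [0.4115, 0.3438, 0.2448], E[r] = 2.7552, γ^t·E[r] = 1.763333, running G = 6.530000
t=3: π = [0.4110, 0.3472, 0.2418], E[r] = 2.7582, γ^t·E[r] = 1.412222, running G = 7.942222
t=4: π = [0.4113, 0.3474, 0.2412], E[r] = 2.7588, γ^t·E[r] = 1.130000, running G = 9.072222
t=5: π = [0.4113, 0.3475, 0.2411], E[r] = 2.7589, γ^t·E[r] = 0.904021, running G = 9.976243
t=6: π = [0.4113, 0.3475, 0.2411], E[r] = 2.7589, γ^t·E[r] = 0.723220, running G = 10.699463
t=7: π = [0.4113, 0.3475, 0.2411], E[r] = 2.7589, γ^t·E[r] = 0.578576, running G = 11.278038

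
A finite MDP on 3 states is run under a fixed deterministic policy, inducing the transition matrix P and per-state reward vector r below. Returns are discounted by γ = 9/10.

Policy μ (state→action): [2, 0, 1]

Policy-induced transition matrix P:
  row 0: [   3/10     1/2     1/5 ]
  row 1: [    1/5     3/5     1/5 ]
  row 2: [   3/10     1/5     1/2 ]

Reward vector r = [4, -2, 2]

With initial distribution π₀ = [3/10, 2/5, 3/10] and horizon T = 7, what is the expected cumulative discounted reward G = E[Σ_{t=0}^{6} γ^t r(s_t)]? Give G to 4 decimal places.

G = 3.8714

t=0: π = [0.3000, 0.4000, 0.3000], E[r] = 1.0000, γ^t·E[r] = 1.000000, running G = 1.000000
t=1: π = [0.2600, 0.4500, 0.2900], E[r] = 0.7200, γ^t·E[r] = 0.648000, running G = 1.648000
t=2: π = [0.2550, 0.4580, 0.2870], E[r] = 0.6780, γ^t·E[r] = 0.549180, running G = 2.197180
t=3: π = [0.2542, 0.4597, 0.2861], E[r] = 0.6696, γ^t·E[r] = 0.488138, running G = 2.685318
t=4: π = [0.2540, 0.4601, 0.2858], E[r] = 0.6675, γ^t·E[r] = 0.437947, running G = 3.123265
t=5: π = [0.2540, 0.4603, 0.2857], E[r] = 0.6669, γ^t·E[r] = 0.393805, running G = 3.517070
t=6: π = [0.2540, 0.4603, 0.2857], E[r] = 0.6667, γ^t·E[r] = 0.354333, running G = 3.871403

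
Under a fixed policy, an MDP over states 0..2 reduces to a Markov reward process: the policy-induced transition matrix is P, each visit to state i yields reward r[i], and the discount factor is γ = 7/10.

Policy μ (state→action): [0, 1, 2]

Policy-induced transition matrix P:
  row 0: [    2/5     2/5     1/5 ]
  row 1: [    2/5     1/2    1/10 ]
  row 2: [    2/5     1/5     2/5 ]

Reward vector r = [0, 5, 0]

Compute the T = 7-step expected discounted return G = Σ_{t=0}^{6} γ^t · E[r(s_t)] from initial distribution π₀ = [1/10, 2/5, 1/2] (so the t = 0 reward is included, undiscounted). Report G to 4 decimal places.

t=0: π = [0.1000, 0.4000, 0.5000], E[r] = 2.0000, γ^t·E[r] = 2.000000, running G = 2.000000
t=1: π = [0.4000, 0.3400, 0.2600], E[r] = 1.7000, γ^t·E[r] = 1.190000, running G = 3.190000
t=2: π = [0.4000, 0.3820, 0.2180], E[r] = 1.9100, γ^t·E[r] = 0.935900, running G = 4.125900
t=3: π = [0.4000, 0.3946, 0.2054], E[r] = 1.9730, γ^t·E[r] = 0.676739, running G = 4.802639
t=4: π = [0.4000, 0.3984, 0.2016], E[r] = 1.9919, γ^t·E[r] = 0.478255, running G = 5.280894
t=5: π = [0.4000, 0.3995, 0.2005], E[r] = 1.9976, γ^t·E[r] = 0.335732, running G = 5.616626
t=6: π = [0.4000, 0.3999, 0.2001], E[r] = 1.9993, γ^t·E[r] = 0.235212, running G = 5.851838

G = 5.8518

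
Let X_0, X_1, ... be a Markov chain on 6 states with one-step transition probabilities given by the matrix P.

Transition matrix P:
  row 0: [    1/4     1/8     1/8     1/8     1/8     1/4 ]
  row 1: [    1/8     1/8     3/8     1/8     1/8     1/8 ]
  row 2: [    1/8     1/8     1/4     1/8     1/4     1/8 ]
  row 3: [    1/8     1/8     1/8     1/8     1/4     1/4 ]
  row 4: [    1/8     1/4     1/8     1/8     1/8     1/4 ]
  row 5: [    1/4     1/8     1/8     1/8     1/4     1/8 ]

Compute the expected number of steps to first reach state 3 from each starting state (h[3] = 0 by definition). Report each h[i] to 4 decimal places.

First-step conditioning: h[3] = 0; for i ≠ 3, h[i] = 1 + Σ_k P[i][k]·h[k].
  h[0] = 1 + 1/4·h[0] + 1/8·h[1] + 1/8·h[2] + 1/8·h[4] + 1/4·h[5]
  h[1] = 1 + 1/8·h[0] + 1/8·h[1] + 3/8·h[2] + 1/8·h[4] + 1/8·h[5]
  h[2] = 1 + 1/8·h[0] + 1/8·h[1] + 1/4·h[2] + 1/4·h[4] + 1/8·h[5]
  h[4] = 1 + 1/8·h[0] + 1/4·h[1] + 1/8·h[2] + 1/8·h[4] + 1/4·h[5]
  h[5] = 1 + 1/4·h[0] + 1/8·h[1] + 1/8·h[2] + 1/4·h[4] + 1/8·h[5]
Solving the 5×5 linear system over states ≠ 3 gives exactly h = [8, 8, 8, 0, 8, 8] (h[3] = 0 is the target).

h = [8.0000, 8.0000, 8.0000, 0.0000, 8.0000, 8.0000]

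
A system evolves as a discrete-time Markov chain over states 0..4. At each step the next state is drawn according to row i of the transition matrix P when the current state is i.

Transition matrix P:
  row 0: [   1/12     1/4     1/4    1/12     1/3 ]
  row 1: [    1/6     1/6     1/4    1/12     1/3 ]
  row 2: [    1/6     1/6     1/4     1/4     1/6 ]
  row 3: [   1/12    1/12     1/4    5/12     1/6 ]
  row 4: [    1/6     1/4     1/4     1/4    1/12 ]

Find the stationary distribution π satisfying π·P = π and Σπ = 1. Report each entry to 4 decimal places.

π = [0.1355, 0.1749, 0.2500, 0.2379, 0.2016]

Balance equations π_j = Σ_i π_i·P[i][j]:
  π_0 = 1/12·π_0 + 1/6·π_1 + 1/6·π_2 + 1/12·π_3 + 1/6·π_4
  π_1 = 1/4·π_0 + 1/6·π_1 + 1/6·π_2 + 1/12·π_3 + 1/4·π_4
  π_2 = 1/4·π_0 + 1/4·π_1 + 1/4·π_2 + 1/4·π_3 + 1/4·π_4
  π_3 = 1/12·π_0 + 1/12·π_1 + 1/4·π_2 + 5/12·π_3 + 1/4·π_4
  normalize: π_0 + π_1 + π_2 + π_3 + π_4 = 1
Solving the linear system gives exactly π = [437/3224, 141/806, 1/4, 59/248, 25/124].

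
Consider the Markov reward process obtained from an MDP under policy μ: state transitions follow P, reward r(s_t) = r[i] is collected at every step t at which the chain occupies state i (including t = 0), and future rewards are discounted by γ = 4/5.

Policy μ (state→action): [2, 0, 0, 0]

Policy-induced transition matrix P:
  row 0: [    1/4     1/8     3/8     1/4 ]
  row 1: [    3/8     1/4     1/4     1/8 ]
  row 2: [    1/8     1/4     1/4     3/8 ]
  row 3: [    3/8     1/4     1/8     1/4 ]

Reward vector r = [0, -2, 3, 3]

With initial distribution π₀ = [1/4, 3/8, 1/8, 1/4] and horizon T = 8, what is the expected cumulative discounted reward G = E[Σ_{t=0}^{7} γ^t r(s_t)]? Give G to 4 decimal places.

G = 3.7498

t=0: π = [0.2500, 0.3750, 0.1250, 0.2500], E[r] = 0.3750, γ^t·E[r] = 0.375000, running G = 0.375000
t=1: π = [0.3125, 0.2188, 0.2500, 0.2188], E[r] = 0.9688, γ^t·E[r] = 0.775000, running G = 1.150000
t=2: π = [0.2734, 0.2109, 0.2617, 0.2539], E[r] = 1.1250, γ^t·E[r] = 0.720000, running G = 1.870000
t=3: π = [0.2754, 0.2158, 0.2524, 0.2563], E[r] = 1.0947, γ^t·E[r] = 0.560500, running G = 2.430500
t=4: π = [0.2775, 0.2156, 0.2524, 0.2546], E[r] = 1.0897, γ^t·E[r] = 0.446350, running G = 2.876850
t=5: π = [0.2772, 0.2153, 0.2529, 0.2546], E[r] = 1.0918, γ^t·E[r] = 0.357745, running G = 3.234595
t=6: π = [0.2771, 0.2153, 0.2528, 0.2547], E[r] = 1.0919, γ^t·E[r] = 0.286227, running G = 3.520822
t=7: π = [0.2772, 0.2154, 0.2528, 0.2547], E[r] = 1.0918, γ^t·E[r] = 0.228957, running G = 3.749779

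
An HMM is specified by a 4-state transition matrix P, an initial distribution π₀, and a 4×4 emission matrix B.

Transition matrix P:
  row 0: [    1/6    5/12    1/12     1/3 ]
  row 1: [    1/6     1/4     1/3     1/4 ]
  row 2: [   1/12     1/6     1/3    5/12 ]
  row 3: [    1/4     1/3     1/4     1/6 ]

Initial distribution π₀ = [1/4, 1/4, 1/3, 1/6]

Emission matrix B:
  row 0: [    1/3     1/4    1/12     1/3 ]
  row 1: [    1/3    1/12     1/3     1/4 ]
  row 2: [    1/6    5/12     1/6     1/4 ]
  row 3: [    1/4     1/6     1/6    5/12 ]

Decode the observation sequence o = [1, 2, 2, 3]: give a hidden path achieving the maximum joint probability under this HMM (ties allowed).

path = [2, 3, 1, 3]

t=0: δ = [6.250e-02, 2.083e-02, 1.389e-01, 2.778e-02]  (obs o_0=1)
t=1: δ = [9.645e-04, 8.681e-03, 7.716e-03, 9.645e-03]  ψ = [2, 0, 2, 2]  (obs o_1=2)
t=2: δ = [2.009e-04, 1.072e-03, 4.823e-04, 5.358e-04]  ψ = [3, 3, 1, 2]  (obs o_2=2)
t=3: δ = [5.954e-05, 6.698e-05, 8.931e-05, 1.116e-04]  ψ = [1, 1, 1, 1]  (obs o_3=3)
backtrack: best end state = 3; path = [2, 3, 1, 3]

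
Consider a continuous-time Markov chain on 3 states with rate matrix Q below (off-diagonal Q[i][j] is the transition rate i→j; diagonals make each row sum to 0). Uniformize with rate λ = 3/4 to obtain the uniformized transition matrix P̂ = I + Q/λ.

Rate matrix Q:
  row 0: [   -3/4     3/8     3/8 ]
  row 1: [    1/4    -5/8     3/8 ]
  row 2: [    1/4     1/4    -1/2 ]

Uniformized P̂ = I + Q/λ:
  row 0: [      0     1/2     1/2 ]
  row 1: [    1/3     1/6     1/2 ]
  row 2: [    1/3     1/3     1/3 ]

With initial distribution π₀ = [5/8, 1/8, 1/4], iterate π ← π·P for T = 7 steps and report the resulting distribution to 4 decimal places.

t=0: π = [0.6250, 0.1250, 0.2500]
t=1: π = [0.1250, 0.4167, 0.4583]
t=2: π = [0.2917, 0.2847, 0.4236]
t=3: π = [0.2361, 0.3345, 0.4294]
t=4: π = [0.2546, 0.3169, 0.4284]
t=5: π = [0.2485, 0.3229, 0.4286]
t=6: π = [0.2505, 0.3209, 0.4286]
t=7: π = [0.2498, 0.3216, 0.4286]

π = [0.2498, 0.3216, 0.4286]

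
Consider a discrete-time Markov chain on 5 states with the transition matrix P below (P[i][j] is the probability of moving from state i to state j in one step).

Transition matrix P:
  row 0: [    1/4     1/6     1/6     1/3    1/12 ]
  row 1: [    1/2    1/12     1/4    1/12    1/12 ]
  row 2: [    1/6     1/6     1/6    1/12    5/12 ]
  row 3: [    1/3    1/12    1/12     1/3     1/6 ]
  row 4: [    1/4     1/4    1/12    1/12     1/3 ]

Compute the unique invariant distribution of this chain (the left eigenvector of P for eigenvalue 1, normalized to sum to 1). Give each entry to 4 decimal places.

π = [0.2936, 0.1531, 0.1454, 0.2090, 0.1990]

Balance equations π_j = Σ_i π_i·P[i][j]:
  π_0 = 1/4·π_0 + 1/2·π_1 + 1/6·π_2 + 1/3·π_3 + 1/4·π_4
  π_1 = 1/6·π_0 + 1/12·π_1 + 1/6·π_2 + 1/12·π_3 + 1/4·π_4
  π_2 = 1/6·π_0 + 1/4·π_1 + 1/6·π_2 + 1/12·π_3 + 1/12·π_4
  π_3 = 1/3·π_0 + 1/12·π_1 + 1/12·π_2 + 1/3·π_3 + 1/12·π_4
  normalize: π_0 + π_1 + π_2 + π_3 + π_4 = 1
Solving the linear system gives exactly π = [2495/8499, 1301/8499, 412/2833, 592/2833, 1691/8499].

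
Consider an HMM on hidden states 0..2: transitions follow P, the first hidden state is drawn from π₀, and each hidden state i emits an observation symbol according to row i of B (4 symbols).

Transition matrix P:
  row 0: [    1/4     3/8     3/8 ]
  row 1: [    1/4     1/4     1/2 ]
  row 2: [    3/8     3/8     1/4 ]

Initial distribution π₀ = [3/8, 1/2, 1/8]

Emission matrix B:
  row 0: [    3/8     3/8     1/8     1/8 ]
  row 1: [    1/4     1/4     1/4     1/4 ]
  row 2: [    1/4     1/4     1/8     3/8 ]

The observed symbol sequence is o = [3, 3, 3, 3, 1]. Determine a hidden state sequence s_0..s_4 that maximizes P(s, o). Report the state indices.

path = [1, 2, 1, 2, 0]

t=0: δ = [4.688e-02, 1.250e-01, 4.688e-02]  (obs o_0=3)
t=1: δ = [3.906e-03, 7.812e-03, 2.344e-02]  ψ = [1, 1, 1]  (obs o_1=3)
t=2: δ = [1.099e-03, 2.197e-03, 2.197e-03]  ψ = [2, 2, 2]  (obs o_2=3)
t=3: δ = [1.030e-04, 2.060e-04, 4.120e-04]  ψ = [2, 2, 1]  (obs o_3=3)
t=4: δ = [5.794e-05, 3.862e-05, 2.575e-05]  ψ = [2, 2, 1]  (obs o_4=1)
backtrack: best end state = 0; path = [1, 2, 1, 2, 0]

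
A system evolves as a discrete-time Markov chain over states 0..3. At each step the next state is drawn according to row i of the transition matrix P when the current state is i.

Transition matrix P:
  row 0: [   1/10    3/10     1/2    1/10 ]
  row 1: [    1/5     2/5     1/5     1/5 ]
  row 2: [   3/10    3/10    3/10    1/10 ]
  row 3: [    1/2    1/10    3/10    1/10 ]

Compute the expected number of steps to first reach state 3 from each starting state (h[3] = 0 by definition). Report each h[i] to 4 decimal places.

First-step conditioning: h[3] = 0; for i ≠ 3, h[i] = 1 + Σ_k P[i][k]·h[k].
  h[0] = 1 + 1/10·h[0] + 3/10·h[1] + 1/2·h[2]
  h[1] = 1 + 1/5·h[0] + 2/5·h[1] + 1/5·h[2]
  h[2] = 1 + 3/10·h[0] + 3/10·h[1] + 3/10·h[2]
Solving the 3×3 linear system over states ≠ 3 gives exactly h = [15/2, 20/3, 15/2, 0] (h[3] = 0 is the target).

h = [7.5000, 6.6667, 7.5000, 0.0000]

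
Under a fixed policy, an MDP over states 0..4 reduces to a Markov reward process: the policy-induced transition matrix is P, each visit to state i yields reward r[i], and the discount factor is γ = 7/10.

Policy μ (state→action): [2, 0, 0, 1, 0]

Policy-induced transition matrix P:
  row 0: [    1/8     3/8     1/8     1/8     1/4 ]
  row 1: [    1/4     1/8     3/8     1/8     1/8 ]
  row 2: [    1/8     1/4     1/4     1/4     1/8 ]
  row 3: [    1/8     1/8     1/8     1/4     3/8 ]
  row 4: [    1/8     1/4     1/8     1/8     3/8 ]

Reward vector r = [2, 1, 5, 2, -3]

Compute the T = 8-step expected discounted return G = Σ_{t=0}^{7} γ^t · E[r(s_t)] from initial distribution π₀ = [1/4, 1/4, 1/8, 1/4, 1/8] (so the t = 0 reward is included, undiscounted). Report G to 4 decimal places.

G = 3.9529

t=0: π = [0.2500, 0.2500, 0.1250, 0.2500, 0.1250], E[r] = 1.5000, γ^t·E[r] = 1.500000, running G = 1.500000
t=1: π = [0.1563, 0.2188, 0.2031, 0.1719, 0.2500], E[r] = 1.1406, γ^t·E[r] = 0.798438, running G = 2.298438
t=2: π = [0.1523, 0.2207, 0.2051, 0.1719, 0.2500], E[r] = 1.1445, γ^t·E[r] = 0.560820, running G = 2.859258
t=3: π = [0.1526, 0.2200, 0.2058, 0.1721, 0.2495], E[r] = 1.1499, γ^t·E[r] = 0.394417, running G = 3.253674
t=4: π = [0.1525, 0.2201, 0.2057, 0.1722, 0.2495], E[r] = 1.1497, γ^t·E[r] = 0.276040, running G = 3.529715
t=5: π = [0.1525, 0.2200, 0.2057, 0.1722, 0.2495], E[r] = 1.1497, γ^t·E[r] = 0.193231, running G = 3.722945
t=6: π = [0.1525, 0.2200, 0.2057, 0.1722, 0.2495], E[r] = 1.1496, γ^t·E[r] = 0.135255, running G = 3.858200
t=7: π = [0.1525, 0.2200, 0.2057, 0.1722, 0.2495], E[r] = 1.1496, γ^t·E[r] = 0.094678, running G = 3.952878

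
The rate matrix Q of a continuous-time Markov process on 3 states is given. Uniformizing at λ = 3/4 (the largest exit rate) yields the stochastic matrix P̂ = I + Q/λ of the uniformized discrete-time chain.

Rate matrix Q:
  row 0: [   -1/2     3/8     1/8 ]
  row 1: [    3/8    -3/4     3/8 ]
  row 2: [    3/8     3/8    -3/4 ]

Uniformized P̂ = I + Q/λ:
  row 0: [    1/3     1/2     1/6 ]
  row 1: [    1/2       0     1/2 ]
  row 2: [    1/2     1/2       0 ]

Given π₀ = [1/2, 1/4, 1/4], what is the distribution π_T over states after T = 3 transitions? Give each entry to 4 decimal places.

π = [0.4282, 0.3438, 0.2280]

t=0: π = [0.5000, 0.2500, 0.2500]
t=1: π = [0.4167, 0.3750, 0.2083]
t=2: π = [0.4306, 0.3125, 0.2569]
t=3: π = [0.4282, 0.3438, 0.2280]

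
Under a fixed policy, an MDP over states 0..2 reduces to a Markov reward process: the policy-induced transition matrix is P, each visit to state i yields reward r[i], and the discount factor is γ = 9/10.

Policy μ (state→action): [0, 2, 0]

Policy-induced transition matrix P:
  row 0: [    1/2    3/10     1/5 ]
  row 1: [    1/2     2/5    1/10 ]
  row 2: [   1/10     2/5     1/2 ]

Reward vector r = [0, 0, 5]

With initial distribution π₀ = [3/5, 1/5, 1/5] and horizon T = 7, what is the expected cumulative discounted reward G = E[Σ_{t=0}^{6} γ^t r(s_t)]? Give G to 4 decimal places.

t=0: π = [0.6000, 0.2000, 0.2000], E[r] = 1.0000, γ^t·E[r] = 1.000000, running G = 1.000000
t=1: π = [0.4200, 0.3400, 0.2400], E[r] = 1.2000, γ^t·E[r] = 1.080000, running G = 2.080000
t=2: π = [0.4040, 0.3580, 0.2380], E[r] = 1.1900, γ^t·E[r] = 0.963900, running G = 3.043900
t=3: π = [0.4048, 0.3596, 0.2356], E[r] = 1.1780, γ^t·E[r] = 0.858762, running G = 3.902662
t=4: π = [0.4058, 0.3595, 0.2347], E[r] = 1.1736, γ^t·E[r] = 0.769999, running G = 4.672661
t=5: π = [0.4061, 0.3594, 0.2345], E[r] = 1.1723, γ^t·E[r] = 0.692243, running G = 5.364904
t=6: π = [0.4062, 0.3594, 0.2344], E[r] = 1.1720, γ^t·E[r] = 0.622840, running G = 5.987745

G = 5.9877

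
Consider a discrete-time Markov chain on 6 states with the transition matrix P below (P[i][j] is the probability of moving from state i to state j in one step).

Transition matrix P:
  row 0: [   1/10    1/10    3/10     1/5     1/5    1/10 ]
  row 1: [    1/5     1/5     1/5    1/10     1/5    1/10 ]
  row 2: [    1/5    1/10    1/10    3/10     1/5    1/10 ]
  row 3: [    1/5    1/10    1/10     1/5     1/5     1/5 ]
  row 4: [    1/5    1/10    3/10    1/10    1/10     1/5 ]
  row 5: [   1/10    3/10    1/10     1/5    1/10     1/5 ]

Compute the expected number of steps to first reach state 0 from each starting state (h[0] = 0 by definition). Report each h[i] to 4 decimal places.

First-step conditioning: h[0] = 0; for i ≠ 0, h[i] = 1 + Σ_k P[i][k]·h[k].
  h[1] = 1 + 1/5·h[1] + 1/5·h[2] + 1/10·h[3] + 1/5·h[4] + 1/10·h[5]
  h[2] = 1 + 1/10·h[1] + 1/10·h[2] + 3/10·h[3] + 1/5·h[4] + 1/10·h[5]
  h[3] = 1 + 1/10·h[1] + 1/10·h[2] + 1/5·h[3] + 1/5·h[4] + 1/5·h[5]
  h[4] = 1 + 1/10·h[1] + 3/10·h[2] + 1/10·h[3] + 1/10·h[4] + 1/5·h[5]
  h[5] = 1 + 3/10·h[1] + 1/10·h[2] + 1/5·h[3] + 1/10·h[4] + 1/5·h[5]
Solving the 5×5 linear system over states ≠ 0 gives exactly h = [0, 50015/9262, 50125/9262, 25310/4631, 25265/4631, 27785/4631] (h[0] = 0 is the target).

h = [0.0000, 5.4000, 5.4119, 5.4653, 5.4556, 5.9998]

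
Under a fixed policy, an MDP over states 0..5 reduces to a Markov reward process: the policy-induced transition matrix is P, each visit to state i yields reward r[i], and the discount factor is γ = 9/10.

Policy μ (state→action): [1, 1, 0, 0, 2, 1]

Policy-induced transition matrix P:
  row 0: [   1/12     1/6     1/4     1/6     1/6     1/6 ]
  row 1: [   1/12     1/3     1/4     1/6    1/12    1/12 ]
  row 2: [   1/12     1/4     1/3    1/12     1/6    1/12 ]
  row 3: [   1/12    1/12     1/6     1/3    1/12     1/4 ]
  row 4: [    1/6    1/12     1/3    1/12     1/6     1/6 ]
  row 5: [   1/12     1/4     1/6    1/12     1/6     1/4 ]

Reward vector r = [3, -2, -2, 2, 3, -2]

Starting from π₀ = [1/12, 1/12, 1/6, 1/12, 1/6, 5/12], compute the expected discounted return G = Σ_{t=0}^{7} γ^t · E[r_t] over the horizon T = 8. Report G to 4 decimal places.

G = -1.6665

t=0: π = [0.0833, 0.0833, 0.1667, 0.0833, 0.1667, 0.4167], E[r] = -0.4167, γ^t·E[r] = -0.416667, running G = -0.416667
t=1: π = [0.0972, 0.2083, 0.2361, 0.1181, 0.1528, 0.1875], E[r] = -0.2778, γ^t·E[r] = -0.250000, running G = -0.666667
t=2: π = [0.0961, 0.2141, 0.2569, 0.1383, 0.1395, 0.1551], E[r] = -0.2691, γ^t·E[r] = -0.217969, running G = -0.884635
t=3: π = [0.0950, 0.2135, 0.2586, 0.1438, 0.1373, 0.1519], E[r] = -0.2637, γ^t·E[r] = -0.192234, running G = -1.076870
t=4: π = [0.0948, 0.2130, 0.2584, 0.1450, 0.1369, 0.1520], E[r] = -0.2617, γ^t·E[r] = -0.171729, running G = -1.248599
t=5: π = [0.0947, 0.2129, 0.2582, 0.1452, 0.1368, 0.1521], E[r] = -0.2612, γ^t·E[r] = -0.154246, running G = -1.402846
t=6: π = [0.0947, 0.2128, 0.2581, 0.1453, 0.1368, 0.1522], E[r] = -0.2611, γ^t·E[r] = -0.138757, running G = -1.541603
t=7: π = [0.0947, 0.2128, 0.2581, 0.1453, 0.1368, 0.1522], E[r] = -0.2611, γ^t·E[r] = -0.124869, running G = -1.666472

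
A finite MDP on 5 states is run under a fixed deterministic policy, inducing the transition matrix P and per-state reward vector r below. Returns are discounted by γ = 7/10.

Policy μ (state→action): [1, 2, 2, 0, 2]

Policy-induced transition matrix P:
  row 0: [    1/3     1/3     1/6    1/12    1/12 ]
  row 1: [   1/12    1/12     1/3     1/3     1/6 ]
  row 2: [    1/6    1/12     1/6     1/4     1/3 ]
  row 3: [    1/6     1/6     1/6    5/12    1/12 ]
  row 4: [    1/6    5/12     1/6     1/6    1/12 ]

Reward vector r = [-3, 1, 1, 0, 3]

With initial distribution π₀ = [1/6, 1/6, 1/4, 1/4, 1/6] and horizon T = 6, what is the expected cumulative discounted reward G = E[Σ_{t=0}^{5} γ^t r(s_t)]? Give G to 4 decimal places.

t=0: π = [0.1667, 0.1667, 0.2500, 0.2500, 0.1667], E[r] = 0.4167, γ^t·E[r] = 0.416667, running G = 0.416667
t=1: π = [0.1806, 0.2014, 0.1944, 0.2639, 0.1597], E[r] = 0.3333, γ^t·E[r] = 0.233333, running G = 0.650000
t=2: π = [0.1800, 0.2037, 0.2002, 0.2674, 0.1487], E[r] = 0.3102, γ^t·E[r] = 0.151991, running G = 0.801991
t=3: π = [0.1797, 0.2002, 0.2006, 0.2691, 0.1504], E[r] = 0.3128, γ^t·E[r] = 0.107303, running G = 0.909294
t=4: π = [0.1799, 0.2008, 0.2000, 0.2691, 0.1502], E[r] = 0.3115, γ^t·E[r] = 0.074803, running G = 0.984097
t=5: π = [0.1799, 0.2008, 0.2001, 0.2691, 0.1501], E[r] = 0.3114, γ^t·E[r] = 0.052335, running G = 1.036432

G = 1.0364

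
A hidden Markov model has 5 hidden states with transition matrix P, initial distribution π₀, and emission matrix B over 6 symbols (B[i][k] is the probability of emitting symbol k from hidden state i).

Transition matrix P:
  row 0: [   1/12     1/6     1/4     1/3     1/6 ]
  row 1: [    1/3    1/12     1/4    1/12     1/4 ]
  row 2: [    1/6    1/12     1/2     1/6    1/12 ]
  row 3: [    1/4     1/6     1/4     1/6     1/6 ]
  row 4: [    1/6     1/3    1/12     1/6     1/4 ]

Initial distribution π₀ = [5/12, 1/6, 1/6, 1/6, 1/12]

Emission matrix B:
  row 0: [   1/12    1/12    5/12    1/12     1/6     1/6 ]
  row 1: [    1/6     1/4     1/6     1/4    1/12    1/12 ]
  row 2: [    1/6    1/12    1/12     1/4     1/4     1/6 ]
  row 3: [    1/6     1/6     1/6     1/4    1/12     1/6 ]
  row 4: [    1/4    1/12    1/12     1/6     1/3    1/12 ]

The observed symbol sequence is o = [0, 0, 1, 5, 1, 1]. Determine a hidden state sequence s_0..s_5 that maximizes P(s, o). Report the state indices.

t=0: δ = [3.472e-02, 2.778e-02, 2.778e-02, 2.778e-02, 2.083e-02]  (obs o_0=0)
t=1: δ = [7.716e-04, 1.157e-03, 2.315e-03, 1.929e-03, 1.736e-03]  ψ = [1, 4, 2, 0, 1]  (obs o_1=0)
t=2: δ = [4.019e-05, 1.447e-04, 9.645e-05, 6.430e-05, 3.617e-05]  ψ = [3, 4, 2, 2, 4]  (obs o_2=1)
t=3: δ = [8.038e-06, 1.005e-06, 8.038e-06, 2.679e-06, 3.014e-06]  ψ = [1, 1, 2, 2, 1]  (obs o_3=5)
t=4: δ = [1.116e-07, 3.349e-07, 3.349e-07, 4.465e-07, 1.116e-07]  ψ = [2, 0, 2, 0, 0]  (obs o_4=1)
t=5: δ = [9.303e-09, 1.861e-08, 1.395e-08, 1.240e-08, 6.977e-09]  ψ = [1, 3, 2, 3, 1]  (obs o_5=1)
backtrack: best end state = 1; path = [1, 4, 1, 0, 3, 1]

path = [1, 4, 1, 0, 3, 1]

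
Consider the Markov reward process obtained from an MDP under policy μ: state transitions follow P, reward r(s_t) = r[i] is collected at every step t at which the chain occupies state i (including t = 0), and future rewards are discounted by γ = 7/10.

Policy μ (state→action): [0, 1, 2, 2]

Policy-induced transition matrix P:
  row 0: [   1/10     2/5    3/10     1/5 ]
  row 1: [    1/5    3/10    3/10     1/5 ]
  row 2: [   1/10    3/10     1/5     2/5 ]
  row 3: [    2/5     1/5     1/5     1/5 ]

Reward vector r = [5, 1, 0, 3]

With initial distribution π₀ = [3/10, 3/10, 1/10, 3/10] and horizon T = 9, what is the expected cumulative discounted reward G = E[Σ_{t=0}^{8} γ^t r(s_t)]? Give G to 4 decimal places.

G = 7.2279

t=0: π = [0.3000, 0.3000, 0.1000, 0.3000], E[r] = 2.7000, γ^t·E[r] = 2.700000, running G = 2.700000
t=1: π = [0.2200, 0.3000, 0.2600, 0.2200], E[r] = 2.0600, γ^t·E[r] = 1.442000, running G = 4.142000
t=2: π = [0.1960, 0.3000, 0.2520, 0.2520], E[r] = 2.0360, γ^t·E[r] = 0.997640, running G = 5.139640
t=3: π = [0.2056, 0.2944, 0.2496, 0.2504], E[r] = 2.0736, γ^t·E[r] = 0.711245, running G = 5.850885
t=4: π = [0.2046, 0.2955, 0.2500, 0.2499], E[r] = 2.0681, γ^t·E[r] = 0.496546, running G = 6.347431
t=5: π = [0.2045, 0.2955, 0.2500, 0.2500], E[r] = 2.0681, γ^t·E[r] = 0.347586, running G = 6.695017
t=6: π = [0.2045, 0.2955, 0.2500, 0.2500], E[r] = 2.0682, γ^t·E[r] = 0.243320, running G = 6.938337
t=7: π = [0.2045, 0.2955, 0.2500, 0.2500], E[r] = 2.0682, γ^t·E[r] = 0.170324, running G = 7.108661
t=8: π = [0.2045, 0.2955, 0.2500, 0.2500], E[r] = 2.0682, γ^t·E[r] = 0.119227, running G = 7.227888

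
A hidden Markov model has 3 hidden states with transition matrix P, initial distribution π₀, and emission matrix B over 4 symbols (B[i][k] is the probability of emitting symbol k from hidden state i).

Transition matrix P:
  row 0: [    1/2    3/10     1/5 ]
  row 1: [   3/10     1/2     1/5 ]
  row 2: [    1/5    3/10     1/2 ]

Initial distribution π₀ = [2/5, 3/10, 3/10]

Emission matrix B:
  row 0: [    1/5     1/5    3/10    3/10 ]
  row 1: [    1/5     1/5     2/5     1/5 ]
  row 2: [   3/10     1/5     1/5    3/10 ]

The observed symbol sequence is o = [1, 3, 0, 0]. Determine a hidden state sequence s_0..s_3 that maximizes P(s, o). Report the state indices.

t=0: δ = [8.000e-02, 6.000e-02, 6.000e-02]  (obs o_0=1)
t=1: δ = [1.200e-02, 6.000e-03, 9.000e-03]  ψ = [0, 1, 2]  (obs o_1=3)
t=2: δ = [1.200e-03, 7.200e-04, 1.350e-03]  ψ = [0, 0, 2]  (obs o_2=0)
t=3: δ = [1.200e-04, 8.100e-05, 2.025e-04]  ψ = [0, 2, 2]  (obs o_3=0)
backtrack: best end state = 2; path = [2, 2, 2, 2]

path = [2, 2, 2, 2]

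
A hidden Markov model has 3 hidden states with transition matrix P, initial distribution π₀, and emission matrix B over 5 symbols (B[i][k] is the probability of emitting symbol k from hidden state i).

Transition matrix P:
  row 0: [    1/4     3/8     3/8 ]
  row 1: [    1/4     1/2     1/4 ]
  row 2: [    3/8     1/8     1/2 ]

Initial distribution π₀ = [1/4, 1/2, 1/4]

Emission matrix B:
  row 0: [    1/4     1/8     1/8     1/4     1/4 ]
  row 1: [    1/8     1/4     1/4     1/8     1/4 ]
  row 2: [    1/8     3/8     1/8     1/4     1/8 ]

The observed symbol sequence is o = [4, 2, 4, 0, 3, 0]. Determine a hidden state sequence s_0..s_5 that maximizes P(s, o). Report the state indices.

t=0: δ = [6.250e-02, 1.250e-01, 3.125e-02]  (obs o_0=4)
t=1: δ = [3.906e-03, 1.562e-02, 3.906e-03]  ψ = [1, 1, 1]  (obs o_1=2)
t=2: δ = [9.766e-04, 1.953e-03, 4.883e-04]  ψ = [1, 1, 1]  (obs o_2=4)
t=3: δ = [1.221e-04, 1.221e-04, 6.104e-05]  ψ = [1, 1, 1]  (obs o_3=0)
t=4: δ = [7.629e-06, 7.629e-06, 1.144e-05]  ψ = [0, 1, 0]  (obs o_4=3)
t=5: δ = [1.073e-06, 4.768e-07, 7.153e-07]  ψ = [2, 1, 2]  (obs o_5=0)
backtrack: best end state = 0; path = [1, 1, 1, 0, 2, 0]

path = [1, 1, 1, 0, 2, 0]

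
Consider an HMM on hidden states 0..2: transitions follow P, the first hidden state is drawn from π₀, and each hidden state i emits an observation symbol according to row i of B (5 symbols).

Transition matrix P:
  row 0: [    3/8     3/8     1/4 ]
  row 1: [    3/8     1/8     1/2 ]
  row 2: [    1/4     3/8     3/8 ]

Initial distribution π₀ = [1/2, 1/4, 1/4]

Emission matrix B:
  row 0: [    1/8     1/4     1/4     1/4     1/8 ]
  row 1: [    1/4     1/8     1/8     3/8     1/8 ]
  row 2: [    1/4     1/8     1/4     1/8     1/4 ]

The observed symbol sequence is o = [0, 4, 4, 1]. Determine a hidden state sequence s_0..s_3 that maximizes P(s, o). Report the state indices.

path = [1, 2, 2, 0]

t=0: δ = [6.250e-02, 6.250e-02, 6.250e-02]  (obs o_0=0)
t=1: δ = [2.930e-03, 2.930e-03, 7.812e-03]  ψ = [0, 0, 1]  (obs o_1=4)
t=2: δ = [2.441e-04, 3.662e-04, 7.324e-04]  ψ = [2, 2, 2]  (obs o_2=4)
t=3: δ = [4.578e-05, 3.433e-05, 3.433e-05]  ψ = [2, 2, 2]  (obs o_3=1)
backtrack: best end state = 0; path = [1, 2, 2, 0]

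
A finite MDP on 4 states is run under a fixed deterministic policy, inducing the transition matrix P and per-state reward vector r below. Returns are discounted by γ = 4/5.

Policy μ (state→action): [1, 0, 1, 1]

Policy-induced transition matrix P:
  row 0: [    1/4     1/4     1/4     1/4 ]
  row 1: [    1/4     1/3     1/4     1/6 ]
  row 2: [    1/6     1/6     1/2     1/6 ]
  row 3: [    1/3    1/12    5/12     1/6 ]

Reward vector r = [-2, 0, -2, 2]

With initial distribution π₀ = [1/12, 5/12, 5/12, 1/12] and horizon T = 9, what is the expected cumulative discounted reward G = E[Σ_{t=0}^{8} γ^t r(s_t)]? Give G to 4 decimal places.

t=0: π = [0.0833, 0.4167, 0.4167, 0.0833], E[r] = -0.8333, γ^t·E[r] = -0.833333, running G = -0.833333
t=1: π = [0.2222, 0.2361, 0.3681, 0.1736], E[r] = -0.8333, γ^t·E[r] = -0.666667, running G = -1.500000
t=2: π = [0.2338, 0.2101, 0.3709, 0.1852], E[r] = -0.8391, γ^t·E[r] = -0.537037, running G = -2.037037
t=3: π = [0.2345, 0.2057, 0.3736, 0.1861], E[r] = -0.8439, γ^t·E[r] = -0.432099, running G = -2.469136
t=4: π = [0.2344, 0.2050, 0.3744, 0.1862], E[r] = -0.8452, γ^t·E[r] = -0.346189, running G = -2.815325
t=5: π = [0.2343, 0.2048, 0.3746, 0.1862], E[r] = -0.8455, γ^t·E[r] = -0.277059, running G = -3.092384
t=6: π = [0.2343, 0.2048, 0.3747, 0.1862], E[r] = -0.8456, γ^t·E[r] = -0.221667, running G = -3.314051
t=7: π = [0.2343, 0.2048, 0.3747, 0.1862], E[r] = -0.8456, γ^t·E[r] = -0.177338, running G = -3.491389
t=8: π = [0.2343, 0.2048, 0.3747, 0.1862], E[r] = -0.8456, γ^t·E[r] = -0.141871, running G = -3.633260

G = -3.6333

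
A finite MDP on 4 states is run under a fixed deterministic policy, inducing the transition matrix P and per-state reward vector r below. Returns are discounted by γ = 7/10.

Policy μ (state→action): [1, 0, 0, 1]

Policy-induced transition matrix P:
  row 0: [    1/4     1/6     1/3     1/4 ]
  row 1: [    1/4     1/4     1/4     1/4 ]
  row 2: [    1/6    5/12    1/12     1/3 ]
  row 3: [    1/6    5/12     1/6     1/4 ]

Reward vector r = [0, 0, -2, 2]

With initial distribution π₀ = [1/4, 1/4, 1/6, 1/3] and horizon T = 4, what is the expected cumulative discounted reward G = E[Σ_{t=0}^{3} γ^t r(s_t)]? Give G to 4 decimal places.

G = 0.4979

t=0: π = [0.2500, 0.2500, 0.1667, 0.3333], E[r] = 0.3333, γ^t·E[r] = 0.333333, running G = 0.333333
t=1: π = [0.2083, 0.3125, 0.2153, 0.2639], E[r] = 0.0972, γ^t·E[r] = 0.068056, running G = 0.401389
t=2: π = [0.2101, 0.3125, 0.2095, 0.2679], E[r] = 0.1169, γ^t·E[r] = 0.057280, running G = 0.458669
t=3: π = [0.2102, 0.3121, 0.2103, 0.2675], E[r] = 0.1144, γ^t·E[r] = 0.039236, running G = 0.497905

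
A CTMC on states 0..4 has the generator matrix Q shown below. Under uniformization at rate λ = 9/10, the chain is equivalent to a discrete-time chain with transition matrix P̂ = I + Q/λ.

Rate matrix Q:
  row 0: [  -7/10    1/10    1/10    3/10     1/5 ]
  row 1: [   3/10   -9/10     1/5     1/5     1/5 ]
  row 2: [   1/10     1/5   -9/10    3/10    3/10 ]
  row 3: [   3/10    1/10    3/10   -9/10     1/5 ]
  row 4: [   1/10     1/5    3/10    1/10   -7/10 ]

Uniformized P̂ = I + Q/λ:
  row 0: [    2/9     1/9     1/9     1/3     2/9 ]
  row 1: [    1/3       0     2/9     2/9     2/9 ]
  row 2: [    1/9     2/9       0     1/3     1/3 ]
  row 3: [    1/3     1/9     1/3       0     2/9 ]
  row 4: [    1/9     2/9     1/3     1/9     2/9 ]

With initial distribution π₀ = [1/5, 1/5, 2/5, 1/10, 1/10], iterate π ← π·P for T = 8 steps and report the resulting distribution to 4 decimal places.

π = [0.2105, 0.1447, 0.2030, 0.1970, 0.2447]

t=0: π = [0.2000, 0.2000, 0.4000, 0.1000, 0.1000]
t=1: π = [0.2000, 0.1444, 0.1333, 0.2556, 0.2667]
t=2: π = [0.2222, 0.1395, 0.2284, 0.1728, 0.2370]
t=3: π = [0.2052, 0.1473, 0.1923, 0.2075, 0.2476]
t=4: π = [0.2128, 0.1436, 0.2073, 0.1928, 0.2436]
t=5: π = [0.2095, 0.1452, 0.2010, 0.1990, 0.2453]
t=6: π = [0.2109, 0.1446, 0.2036, 0.1964, 0.2446]
t=7: π = [0.2103, 0.1448, 0.2025, 0.1975, 0.2448]
t=8: π = [0.2105, 0.1447, 0.2030, 0.1970, 0.2447]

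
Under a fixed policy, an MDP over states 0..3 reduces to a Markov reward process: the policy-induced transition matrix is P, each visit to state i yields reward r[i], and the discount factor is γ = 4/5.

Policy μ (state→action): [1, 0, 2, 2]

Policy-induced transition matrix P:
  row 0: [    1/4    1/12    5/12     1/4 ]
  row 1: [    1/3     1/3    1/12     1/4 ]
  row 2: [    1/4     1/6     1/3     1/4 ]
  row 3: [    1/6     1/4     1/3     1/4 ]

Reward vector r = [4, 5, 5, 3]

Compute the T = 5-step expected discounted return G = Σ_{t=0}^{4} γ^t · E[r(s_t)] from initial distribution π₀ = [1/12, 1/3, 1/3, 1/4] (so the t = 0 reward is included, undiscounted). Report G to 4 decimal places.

t=0: π = [0.0833, 0.3333, 0.3333, 0.2500], E[r] = 4.4167, γ^t·E[r] = 4.416667, running G = 4.416667
t=1: π = [0.2569, 0.2361, 0.2569, 0.2500], E[r] = 4.2431, γ^t·E[r] = 3.394444, running G = 7.811111
t=2: π = [0.2488, 0.2054, 0.2957, 0.2500], E[r] = 4.2512, γ^t·E[r] = 2.720741, running G = 10.531852
t=3: π = [0.2463, 0.2010, 0.3027, 0.2500], E[r] = 4.2537, γ^t·E[r] = 2.177901, running G = 12.709753
t=4: π = [0.2459, 0.2005, 0.3036, 0.2500], E[r] = 4.2541, γ^t·E[r] = 1.742472, running G = 14.452226

G = 14.4522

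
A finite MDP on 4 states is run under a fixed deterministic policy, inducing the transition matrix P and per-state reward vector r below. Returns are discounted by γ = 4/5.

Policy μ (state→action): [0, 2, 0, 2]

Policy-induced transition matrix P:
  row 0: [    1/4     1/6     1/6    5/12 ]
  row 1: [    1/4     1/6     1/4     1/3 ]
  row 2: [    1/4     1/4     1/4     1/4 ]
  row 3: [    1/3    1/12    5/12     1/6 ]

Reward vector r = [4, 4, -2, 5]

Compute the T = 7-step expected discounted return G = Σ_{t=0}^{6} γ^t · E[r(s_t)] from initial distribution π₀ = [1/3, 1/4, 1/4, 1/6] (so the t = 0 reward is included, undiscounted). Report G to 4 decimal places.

t=0: π = [0.3333, 0.2500, 0.2500, 0.1667], E[r] = 2.6667, γ^t·E[r] = 2.666667, running G = 2.666667
t=1: π = [0.2639, 0.1736, 0.2500, 0.3125], E[r] = 2.8125, γ^t·E[r] = 2.250000, running G = 4.916667
t=2: π = [0.2760, 0.1615, 0.2801, 0.2824], E[r] = 2.6019, γ^t·E[r] = 1.665185, running G = 6.581852
t=3: π = [0.2735, 0.1665, 0.2741, 0.2859], E[r] = 2.6415, γ^t·E[r] = 1.352469, running G = 7.934321
t=4: π = [0.2738, 0.1657, 0.2749, 0.2856], E[r] = 2.6365, γ^t·E[r] = 1.079900, running G = 9.014221
t=5: π = [0.2738, 0.1658, 0.2748, 0.2856], E[r] = 2.6369, γ^t·E[r] = 0.864066, running G = 9.878287
t=6: π = [0.2738, 0.1658, 0.2748, 0.2856], E[r] = 2.6369, γ^t·E[r] = 0.691249, running G = 10.569535

G = 10.5695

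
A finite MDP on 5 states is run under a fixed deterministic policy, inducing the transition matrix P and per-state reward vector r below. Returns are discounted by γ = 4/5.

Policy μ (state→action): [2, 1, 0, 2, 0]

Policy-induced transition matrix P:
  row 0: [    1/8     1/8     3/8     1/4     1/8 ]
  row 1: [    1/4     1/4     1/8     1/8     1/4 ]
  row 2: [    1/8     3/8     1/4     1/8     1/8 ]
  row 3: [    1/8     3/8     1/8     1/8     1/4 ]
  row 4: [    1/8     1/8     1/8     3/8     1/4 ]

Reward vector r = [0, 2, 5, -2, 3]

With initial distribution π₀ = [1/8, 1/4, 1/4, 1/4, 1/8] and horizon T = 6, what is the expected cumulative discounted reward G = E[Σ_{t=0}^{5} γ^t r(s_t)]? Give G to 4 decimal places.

t=0: π = [0.1250, 0.2500, 0.2500, 0.2500, 0.1250], E[r] = 1.6250, γ^t·E[r] = 1.625000, running G = 1.625000
t=1: π = [0.1563, 0.2813, 0.1875, 0.1719, 0.2031], E[r] = 1.7656, γ^t·E[r] = 1.412500, running G = 3.037500
t=2: π = [0.1602, 0.2500, 0.1875, 0.1953, 0.2070], E[r] = 1.6680, γ^t·E[r] = 1.067500, running G = 4.105000
t=3: π = [0.1563, 0.2520, 0.1885, 0.1968, 0.2065], E[r] = 1.6724, γ^t·E[r] = 0.856250, running G = 4.961250
t=4: π = [0.1565, 0.2528, 0.1876, 0.1962, 0.2069], E[r] = 1.6721, γ^t·E[r] = 0.684900, running G = 5.646150
t=5: π = [0.1566, 0.2525, 0.1876, 0.1963, 0.2070], E[r] = 1.6714, γ^t·E[r] = 0.547670, running G = 6.193820

G = 6.1938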